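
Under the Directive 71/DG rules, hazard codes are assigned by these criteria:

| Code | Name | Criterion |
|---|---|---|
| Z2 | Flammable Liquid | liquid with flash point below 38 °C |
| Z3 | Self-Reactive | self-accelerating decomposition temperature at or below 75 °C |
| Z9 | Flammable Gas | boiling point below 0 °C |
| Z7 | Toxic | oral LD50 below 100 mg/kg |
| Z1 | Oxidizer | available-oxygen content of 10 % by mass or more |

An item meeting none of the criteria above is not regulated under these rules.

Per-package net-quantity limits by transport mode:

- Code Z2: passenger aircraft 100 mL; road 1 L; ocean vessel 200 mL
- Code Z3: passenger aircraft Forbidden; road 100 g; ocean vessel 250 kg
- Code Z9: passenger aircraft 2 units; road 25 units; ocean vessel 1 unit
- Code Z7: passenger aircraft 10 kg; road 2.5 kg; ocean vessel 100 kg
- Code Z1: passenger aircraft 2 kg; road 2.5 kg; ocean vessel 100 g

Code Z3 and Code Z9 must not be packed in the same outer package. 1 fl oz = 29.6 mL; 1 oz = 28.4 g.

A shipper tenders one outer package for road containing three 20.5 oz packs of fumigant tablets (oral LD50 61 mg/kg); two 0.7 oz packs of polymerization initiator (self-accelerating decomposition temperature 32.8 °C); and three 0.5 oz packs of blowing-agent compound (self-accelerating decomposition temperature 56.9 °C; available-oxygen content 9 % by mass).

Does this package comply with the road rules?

With oral LD50 61 mg/kg (< 100 mg/kg), the fumigant tablets fall in Code Z7.
The polymerization initiator has self-accelerating decomposition temperature 32.8 °C, which is ≤ 75 °C, so it is Code Z3 (Self-Reactive).
With self-accelerating decomposition temperature 56.9 °C (≤ 75 °C), the blowing-agent compound falls in Code Z3.
Total Code Z3: (two 0.7 oz packs = 39.76 g) + (three 0.5 oz packs = 42.6 g) = 82.36 g.
That is within the Code Z3 road limit of 100 g.
Code Z7 quantity: three 20.5 oz packs = 1746.6 g.
1746.6 g ≤ 2.5 kg (road limit, Code Z7) — within limit.
The segregation rule (Code Z3 with Code Z9) does not apply to Code Z3 with Code Z7.
Every hazard code is within its road limit and no segregation rule is violated.

Yes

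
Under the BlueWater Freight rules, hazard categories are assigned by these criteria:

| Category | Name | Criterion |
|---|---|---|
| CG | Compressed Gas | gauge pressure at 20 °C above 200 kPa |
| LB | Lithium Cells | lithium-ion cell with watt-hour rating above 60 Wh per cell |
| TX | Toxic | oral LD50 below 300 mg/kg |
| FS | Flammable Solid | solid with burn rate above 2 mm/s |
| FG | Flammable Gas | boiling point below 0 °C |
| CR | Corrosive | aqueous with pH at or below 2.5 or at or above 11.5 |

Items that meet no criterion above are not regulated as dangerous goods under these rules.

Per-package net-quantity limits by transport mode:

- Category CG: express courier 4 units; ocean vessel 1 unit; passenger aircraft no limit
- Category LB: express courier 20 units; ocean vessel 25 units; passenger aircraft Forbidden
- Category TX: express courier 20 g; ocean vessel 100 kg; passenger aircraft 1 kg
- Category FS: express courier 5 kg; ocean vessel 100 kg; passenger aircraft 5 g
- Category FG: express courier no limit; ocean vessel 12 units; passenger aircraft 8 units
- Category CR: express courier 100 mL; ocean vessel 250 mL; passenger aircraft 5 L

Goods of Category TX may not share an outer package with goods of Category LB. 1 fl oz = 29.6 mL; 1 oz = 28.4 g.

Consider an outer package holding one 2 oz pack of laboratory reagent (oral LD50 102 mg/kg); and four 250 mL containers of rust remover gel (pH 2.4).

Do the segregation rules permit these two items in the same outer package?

Laboratory reagent: oral LD50 102 mg/kg < 300 mg/kg → Category TX (Toxic).
With pH 2.4 (≤ 2.5), the rust remover gel falls in Category CR.
No segregation rule bars Category TX with Category CR.

Yes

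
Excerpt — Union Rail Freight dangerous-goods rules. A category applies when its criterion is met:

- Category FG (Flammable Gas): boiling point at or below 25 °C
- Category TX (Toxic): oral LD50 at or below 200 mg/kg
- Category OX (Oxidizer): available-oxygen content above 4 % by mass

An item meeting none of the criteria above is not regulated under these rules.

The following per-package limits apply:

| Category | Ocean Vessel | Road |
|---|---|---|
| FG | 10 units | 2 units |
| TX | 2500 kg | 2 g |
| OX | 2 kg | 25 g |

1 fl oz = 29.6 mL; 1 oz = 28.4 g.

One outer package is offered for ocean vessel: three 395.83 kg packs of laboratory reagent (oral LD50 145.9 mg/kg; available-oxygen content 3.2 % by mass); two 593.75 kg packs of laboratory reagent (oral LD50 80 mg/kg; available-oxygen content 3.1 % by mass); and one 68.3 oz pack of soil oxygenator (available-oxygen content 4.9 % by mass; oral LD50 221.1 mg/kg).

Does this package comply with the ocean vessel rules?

The laboratory reagent has oral LD50 145.9 mg/kg, which is ≤ 200 mg/kg, so it is Category TX (Toxic).
With oral LD50 80 mg/kg (≤ 200 mg/kg), the laboratory reagent falls in Category TX.
Soil oxygenator: available-oxygen content 4.9 % by mass > 4 % by mass → Category OX (Oxidizer).
Total Category TX: (three 395.83 kg packs = 1187.49 kg) + (two 593.75 kg packs = 1187.5 kg) = 2374.99 kg.
2374.99 kg is within the ocean vessel limit of 2500 kg for Category TX.
Category OX quantity: one 68.3 oz pack = 1939.72 g.
1939.72 g ≤ 2 kg (ocean vessel limit, Category OX) — within limit.
Every hazard category is within its ocean vessel limit and no segregation rule is violated.

Yes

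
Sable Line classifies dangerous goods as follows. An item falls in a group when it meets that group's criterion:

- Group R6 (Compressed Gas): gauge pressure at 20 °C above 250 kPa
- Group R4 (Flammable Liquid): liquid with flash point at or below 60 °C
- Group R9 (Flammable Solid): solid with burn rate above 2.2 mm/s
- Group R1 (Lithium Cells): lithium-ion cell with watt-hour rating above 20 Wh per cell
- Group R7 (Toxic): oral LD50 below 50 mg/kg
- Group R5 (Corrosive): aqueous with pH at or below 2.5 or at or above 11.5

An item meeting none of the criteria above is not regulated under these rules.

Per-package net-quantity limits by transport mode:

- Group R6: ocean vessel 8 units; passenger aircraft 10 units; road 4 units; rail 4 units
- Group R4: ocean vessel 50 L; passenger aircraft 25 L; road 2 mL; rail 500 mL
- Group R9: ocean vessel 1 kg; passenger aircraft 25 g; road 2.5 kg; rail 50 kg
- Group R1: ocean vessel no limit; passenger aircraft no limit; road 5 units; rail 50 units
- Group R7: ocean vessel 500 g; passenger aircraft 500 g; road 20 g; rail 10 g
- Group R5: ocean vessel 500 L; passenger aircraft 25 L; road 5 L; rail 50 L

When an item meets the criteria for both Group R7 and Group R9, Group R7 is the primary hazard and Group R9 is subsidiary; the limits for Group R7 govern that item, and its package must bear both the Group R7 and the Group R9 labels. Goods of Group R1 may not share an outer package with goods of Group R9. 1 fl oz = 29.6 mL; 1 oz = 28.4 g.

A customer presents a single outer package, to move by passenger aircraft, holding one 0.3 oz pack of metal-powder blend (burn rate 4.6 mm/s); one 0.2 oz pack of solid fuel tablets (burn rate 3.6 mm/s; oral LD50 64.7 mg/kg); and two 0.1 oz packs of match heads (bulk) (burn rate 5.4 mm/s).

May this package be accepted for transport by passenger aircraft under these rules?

Yes

Burn rate 4.6 mm/s meets the Group R9 criterion (Flammable Solid), so the metal-powder blend is Group R9.
The solid fuel tablets have burn rate 3.6 mm/s, which is > 2.2 mm/s, so they are Group R9 (Flammable Solid).
The match heads (bulk) have burn rate 5.4 mm/s, which is > 2.2 mm/s, so they are Group R9 (Flammable Solid).
Total Group R9: (one 0.3 oz pack = 8.52 g) + (one 0.2 oz pack = 5.68 g) + (two 0.1 oz packs = 5.68 g) = 19.88 g.
19.88 g is within the passenger aircraft limit of 25 g for Group R9.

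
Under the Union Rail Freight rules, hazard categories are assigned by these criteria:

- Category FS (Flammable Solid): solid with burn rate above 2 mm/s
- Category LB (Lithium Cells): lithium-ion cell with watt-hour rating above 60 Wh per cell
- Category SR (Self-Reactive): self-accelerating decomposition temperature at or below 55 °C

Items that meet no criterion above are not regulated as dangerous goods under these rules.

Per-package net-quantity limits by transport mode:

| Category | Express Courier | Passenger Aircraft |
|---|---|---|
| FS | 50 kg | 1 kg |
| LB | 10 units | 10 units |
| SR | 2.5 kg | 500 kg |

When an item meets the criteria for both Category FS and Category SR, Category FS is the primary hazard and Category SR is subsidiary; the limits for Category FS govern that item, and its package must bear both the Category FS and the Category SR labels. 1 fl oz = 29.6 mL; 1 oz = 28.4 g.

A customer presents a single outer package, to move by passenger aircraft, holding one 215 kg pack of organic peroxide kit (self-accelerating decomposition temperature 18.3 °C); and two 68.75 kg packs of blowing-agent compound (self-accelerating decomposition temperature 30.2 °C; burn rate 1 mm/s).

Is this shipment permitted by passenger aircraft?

Yes

The organic peroxide kit has self-accelerating decomposition temperature 18.3 °C, which is ≤ 55 °C, so it is Category SR (Self-Reactive).
The blowing-agent compound has self-accelerating decomposition temperature 30.2 °C, which is ≤ 55 °C, so it is Category SR (Self-Reactive).
Category SR net quantity: 215 kg + (two 68.75 kg packs = 137.5 kg) = 352.5 kg.
That is within the Category SR passenger aircraft limit of 500 kg.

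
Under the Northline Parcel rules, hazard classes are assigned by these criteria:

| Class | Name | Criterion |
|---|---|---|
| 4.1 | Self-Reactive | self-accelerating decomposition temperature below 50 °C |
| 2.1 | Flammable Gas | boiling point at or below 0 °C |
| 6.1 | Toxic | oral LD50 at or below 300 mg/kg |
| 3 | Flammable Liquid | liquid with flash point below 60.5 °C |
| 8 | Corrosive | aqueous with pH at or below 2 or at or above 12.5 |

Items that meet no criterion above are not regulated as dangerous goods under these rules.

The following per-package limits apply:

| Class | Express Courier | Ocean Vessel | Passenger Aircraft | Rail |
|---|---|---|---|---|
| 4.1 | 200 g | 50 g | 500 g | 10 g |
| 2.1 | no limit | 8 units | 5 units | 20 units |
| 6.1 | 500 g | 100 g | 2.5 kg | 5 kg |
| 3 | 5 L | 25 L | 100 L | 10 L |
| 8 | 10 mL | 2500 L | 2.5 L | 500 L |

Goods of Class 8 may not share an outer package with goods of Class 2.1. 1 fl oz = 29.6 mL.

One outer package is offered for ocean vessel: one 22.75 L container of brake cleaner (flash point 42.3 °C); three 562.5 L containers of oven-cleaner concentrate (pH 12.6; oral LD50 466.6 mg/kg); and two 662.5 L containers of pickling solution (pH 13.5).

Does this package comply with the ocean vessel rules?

With flash point 42.3 °C (< 60.5 °C), the brake cleaner falls in Class 3.
With pH 12.6 (≥ 12.5), the oven-cleaner concentrate falls in Class 8.
The pickling solution has pH 13.5, which is ≥ 12.5, so it is Class 8 (Corrosive).
Class 3 quantity: 22.75 L.
That is within the Class 3 ocean vessel limit of 25 L.
Total Class 8: (three 562.5 L containers = 1687.5 L) + (two 662.5 L containers = 1325 L) = 3012.5 L.
3012.5 L > 2500 L (ocean vessel limit, Class 8) — over the limit.
The segregation rule (Class 8 with Class 2.1) does not apply to Class 3 with Class 8.

No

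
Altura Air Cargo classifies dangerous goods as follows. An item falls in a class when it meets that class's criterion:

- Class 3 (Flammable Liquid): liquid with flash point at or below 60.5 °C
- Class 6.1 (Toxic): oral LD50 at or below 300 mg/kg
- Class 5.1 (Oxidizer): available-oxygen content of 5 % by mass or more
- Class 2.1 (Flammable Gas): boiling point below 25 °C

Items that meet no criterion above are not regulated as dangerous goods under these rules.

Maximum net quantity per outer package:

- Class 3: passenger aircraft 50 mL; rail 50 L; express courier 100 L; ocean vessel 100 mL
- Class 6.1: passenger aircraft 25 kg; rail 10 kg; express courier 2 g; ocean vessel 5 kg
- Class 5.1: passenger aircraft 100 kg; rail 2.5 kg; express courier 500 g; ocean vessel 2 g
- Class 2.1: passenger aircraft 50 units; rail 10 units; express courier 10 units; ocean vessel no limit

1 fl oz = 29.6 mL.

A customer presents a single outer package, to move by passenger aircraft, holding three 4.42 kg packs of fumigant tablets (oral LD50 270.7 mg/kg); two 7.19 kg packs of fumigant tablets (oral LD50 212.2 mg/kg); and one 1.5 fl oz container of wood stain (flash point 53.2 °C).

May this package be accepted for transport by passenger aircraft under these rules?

With oral LD50 270.7 mg/kg (≤ 300 mg/kg), the fumigant tablets fall in Class 6.1.
Oral LD50 212.2 mg/kg meets the Class 6.1 criterion (Toxic), so the fumigant tablets are Class 6.1.
Wood stain: flash point 53.2 °C ≤ 60.5 °C → Class 3 (Flammable Liquid).
Total Class 6.1: (three 4.42 kg packs = 13.26 kg) + (two 7.19 kg packs = 14.38 kg) = 27.64 kg.
That exceeds the Class 6.1 passenger aircraft limit of 25 kg.
Class 3 quantity: one 1.5 fl oz container = 44.4 mL.
44.4 mL is within the passenger aircraft limit of 50 mL for Class 3.

No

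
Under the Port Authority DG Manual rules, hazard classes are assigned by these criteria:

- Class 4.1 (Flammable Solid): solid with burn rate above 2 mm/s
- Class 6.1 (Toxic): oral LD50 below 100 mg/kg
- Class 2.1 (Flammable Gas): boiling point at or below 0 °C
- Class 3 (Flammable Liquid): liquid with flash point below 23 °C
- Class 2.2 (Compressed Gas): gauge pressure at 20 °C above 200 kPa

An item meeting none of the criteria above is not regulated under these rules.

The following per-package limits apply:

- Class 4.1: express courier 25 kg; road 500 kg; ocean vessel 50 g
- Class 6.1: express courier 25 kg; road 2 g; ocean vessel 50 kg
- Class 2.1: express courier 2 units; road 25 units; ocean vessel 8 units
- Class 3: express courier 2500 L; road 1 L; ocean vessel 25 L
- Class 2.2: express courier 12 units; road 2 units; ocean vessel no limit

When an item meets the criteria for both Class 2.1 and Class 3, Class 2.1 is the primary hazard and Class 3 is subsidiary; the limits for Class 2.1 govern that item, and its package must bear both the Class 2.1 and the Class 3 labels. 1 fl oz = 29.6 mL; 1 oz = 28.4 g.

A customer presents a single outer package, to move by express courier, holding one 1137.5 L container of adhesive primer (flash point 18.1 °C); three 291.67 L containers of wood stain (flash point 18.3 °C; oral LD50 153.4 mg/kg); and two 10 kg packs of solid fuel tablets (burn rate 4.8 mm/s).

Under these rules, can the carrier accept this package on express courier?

Yes

With flash point 18.1 °C (< 23 °C), the adhesive primer falls in Class 3.
Wood stain: flash point 18.3 °C < 23 °C → Class 3 (Flammable Liquid).
Solid fuel tablets: burn rate 4.8 mm/s > 2 mm/s → Class 4.1 (Flammable Solid).
Total Class 3: 1137.5 L + (three 291.67 L containers = 875.01 L) = 2012.51 L.
That is within the Class 3 express courier limit of 2500 L.
Class 4.1 quantity: two 10 kg packs = 20 kg.
20 kg ≤ 25 kg (express courier limit, Class 4.1) — within limit.
Every hazard class is within its express courier limit and no segregation rule is violated.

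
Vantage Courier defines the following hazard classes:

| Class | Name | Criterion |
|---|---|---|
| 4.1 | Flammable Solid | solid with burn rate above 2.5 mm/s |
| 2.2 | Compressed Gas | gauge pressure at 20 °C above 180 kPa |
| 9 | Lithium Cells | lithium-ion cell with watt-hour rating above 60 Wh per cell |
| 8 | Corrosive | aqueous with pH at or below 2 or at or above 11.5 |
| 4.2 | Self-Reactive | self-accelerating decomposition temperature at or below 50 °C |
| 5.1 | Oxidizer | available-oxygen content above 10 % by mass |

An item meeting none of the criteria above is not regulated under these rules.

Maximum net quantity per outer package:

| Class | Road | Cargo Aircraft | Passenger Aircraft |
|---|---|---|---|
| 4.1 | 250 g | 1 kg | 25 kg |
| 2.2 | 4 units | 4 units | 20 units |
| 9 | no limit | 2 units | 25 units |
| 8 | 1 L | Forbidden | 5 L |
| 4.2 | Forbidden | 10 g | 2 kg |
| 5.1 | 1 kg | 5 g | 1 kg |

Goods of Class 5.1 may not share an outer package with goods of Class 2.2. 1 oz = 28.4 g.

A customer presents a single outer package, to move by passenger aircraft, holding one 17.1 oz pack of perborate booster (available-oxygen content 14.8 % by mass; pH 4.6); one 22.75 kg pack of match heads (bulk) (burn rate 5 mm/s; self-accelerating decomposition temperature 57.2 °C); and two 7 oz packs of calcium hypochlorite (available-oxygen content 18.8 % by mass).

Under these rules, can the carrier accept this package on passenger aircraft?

Yes

Perborate booster: available-oxygen content 14.8 % by mass > 10 % by mass → Class 5.1 (Oxidizer).
The match heads (bulk) have burn rate 5 mm/s, which is > 2.5 mm/s, so they are Class 4.1 (Flammable Solid).
Available-oxygen content 18.8 % by mass meets the Class 5.1 criterion (Oxidizer), so the calcium hypochlorite is Class 5.1.
Total Class 5.1: (one 17.1 oz pack = 485.64 g) + (two 7 oz packs = 397.6 g) = 883.24 g.
883.24 g ≤ 1 kg (passenger aircraft limit, Class 5.1) — within limit.
Class 4.1 quantity: 22.75 kg.
22.75 kg is within the passenger aircraft limit of 25 kg for Class 4.1.
The segregation rule (Class 5.1 with Class 2.2) does not apply to Class 5.1 with Class 4.1.
Every hazard class is within its passenger aircraft limit and no segregation rule is violated.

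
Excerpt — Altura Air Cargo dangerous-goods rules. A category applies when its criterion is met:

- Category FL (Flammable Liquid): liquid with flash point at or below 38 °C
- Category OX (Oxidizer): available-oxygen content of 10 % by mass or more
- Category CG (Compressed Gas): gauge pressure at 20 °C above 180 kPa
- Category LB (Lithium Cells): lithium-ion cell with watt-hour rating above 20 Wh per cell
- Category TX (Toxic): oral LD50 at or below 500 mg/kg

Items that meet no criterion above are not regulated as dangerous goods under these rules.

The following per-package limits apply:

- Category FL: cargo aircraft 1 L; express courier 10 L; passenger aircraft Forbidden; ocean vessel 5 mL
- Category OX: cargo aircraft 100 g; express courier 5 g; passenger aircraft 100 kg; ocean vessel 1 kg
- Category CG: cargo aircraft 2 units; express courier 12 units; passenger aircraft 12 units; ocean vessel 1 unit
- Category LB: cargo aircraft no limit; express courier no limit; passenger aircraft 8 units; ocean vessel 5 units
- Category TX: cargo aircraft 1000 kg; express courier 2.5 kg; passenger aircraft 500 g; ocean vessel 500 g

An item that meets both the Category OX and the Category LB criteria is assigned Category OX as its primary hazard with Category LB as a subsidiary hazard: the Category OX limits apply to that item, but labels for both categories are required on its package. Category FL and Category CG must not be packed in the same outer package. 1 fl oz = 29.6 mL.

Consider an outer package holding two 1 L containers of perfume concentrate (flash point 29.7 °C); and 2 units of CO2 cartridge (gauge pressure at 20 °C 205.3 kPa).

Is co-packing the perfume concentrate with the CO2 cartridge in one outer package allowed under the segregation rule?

With flash point 29.7 °C (≤ 38 °C), the perfume concentrate falls in Category FL.
The CO2 cartridge has gauge pressure at 20 °C 205.3 kPa, which is > 180 kPa, so it is Category CG (Compressed Gas).
Category FL and Category CG may not share an outer package.

No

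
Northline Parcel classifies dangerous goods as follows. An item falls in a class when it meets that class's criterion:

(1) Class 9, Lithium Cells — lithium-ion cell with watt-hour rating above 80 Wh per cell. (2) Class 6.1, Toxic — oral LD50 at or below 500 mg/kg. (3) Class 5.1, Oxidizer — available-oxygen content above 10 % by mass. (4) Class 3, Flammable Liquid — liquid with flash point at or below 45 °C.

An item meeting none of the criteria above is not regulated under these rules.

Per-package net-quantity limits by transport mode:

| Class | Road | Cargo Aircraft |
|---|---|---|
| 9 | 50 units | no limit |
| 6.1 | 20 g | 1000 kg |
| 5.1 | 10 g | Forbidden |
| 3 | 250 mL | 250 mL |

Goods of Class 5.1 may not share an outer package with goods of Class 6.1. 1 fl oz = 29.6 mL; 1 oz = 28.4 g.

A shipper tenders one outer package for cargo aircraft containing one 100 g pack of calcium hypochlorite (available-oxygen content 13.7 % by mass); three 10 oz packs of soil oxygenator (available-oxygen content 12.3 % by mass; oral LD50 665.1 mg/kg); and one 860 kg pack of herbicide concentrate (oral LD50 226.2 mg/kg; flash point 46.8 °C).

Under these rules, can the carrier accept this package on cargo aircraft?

With available-oxygen content 13.7 % by mass (> 10 % by mass), the calcium hypochlorite falls in Class 5.1.
Soil oxygenator: available-oxygen content 12.3 % by mass > 10 % by mass → Class 5.1 (Oxidizer).
The herbicide concentrate has oral LD50 226.2 mg/kg, which is ≤ 500 mg/kg, so it is Class 6.1 (Toxic).
Class 5.1 net quantity: 100 g + (three 10 oz packs = 852 g) = 952 g.
Class 5.1 is Forbidden by cargo aircraft.
Class 6.1 quantity: 860 kg.
860 kg is within the cargo aircraft limit of 1000 kg for Class 6.1.
Class 5.1 and Class 6.1 may not share an outer package.

No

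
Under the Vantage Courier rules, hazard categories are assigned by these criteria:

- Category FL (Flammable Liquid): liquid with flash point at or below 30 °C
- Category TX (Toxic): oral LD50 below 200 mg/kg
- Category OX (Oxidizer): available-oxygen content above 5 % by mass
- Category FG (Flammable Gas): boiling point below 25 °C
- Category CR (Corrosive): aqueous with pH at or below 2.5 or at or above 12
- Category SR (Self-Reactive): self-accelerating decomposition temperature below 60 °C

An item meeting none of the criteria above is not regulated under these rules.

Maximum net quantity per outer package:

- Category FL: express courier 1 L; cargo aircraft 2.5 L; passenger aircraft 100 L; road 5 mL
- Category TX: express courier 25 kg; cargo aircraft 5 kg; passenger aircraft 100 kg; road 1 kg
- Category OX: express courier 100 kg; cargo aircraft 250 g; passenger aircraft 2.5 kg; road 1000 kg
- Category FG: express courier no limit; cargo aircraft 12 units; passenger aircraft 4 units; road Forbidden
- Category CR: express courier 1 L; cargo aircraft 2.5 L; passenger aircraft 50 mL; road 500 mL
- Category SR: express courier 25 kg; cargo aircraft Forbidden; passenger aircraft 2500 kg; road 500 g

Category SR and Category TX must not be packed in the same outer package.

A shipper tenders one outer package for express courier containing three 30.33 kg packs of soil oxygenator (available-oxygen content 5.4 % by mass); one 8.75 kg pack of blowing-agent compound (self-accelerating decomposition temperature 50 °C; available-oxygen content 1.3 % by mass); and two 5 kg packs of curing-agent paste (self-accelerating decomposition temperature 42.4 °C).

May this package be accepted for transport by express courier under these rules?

Yes

Soil oxygenator: available-oxygen content 5.4 % by mass > 5 % by mass → Category OX (Oxidizer).
Self-accelerating decomposition temperature 50 °C meets the Category SR criterion (Self-Reactive), so the blowing-agent compound is Category SR.
Curing-agent paste: self-accelerating decomposition temperature 42.4 °C < 60 °C → Category SR (Self-Reactive).
Category SR net quantity: 8.75 kg + (two 5 kg packs = 10 kg) = 18.75 kg.
That is within the Category SR express courier limit of 25 kg.
Category OX quantity: three 30.33 kg packs = 90.99 kg.
90.99 kg ≤ 100 kg (express courier limit, Category OX) — within limit.
The segregation rule (Category SR with Category TX) does not apply to Category SR with Category OX.
Every hazard category is within its express courier limit and no segregation rule is violated.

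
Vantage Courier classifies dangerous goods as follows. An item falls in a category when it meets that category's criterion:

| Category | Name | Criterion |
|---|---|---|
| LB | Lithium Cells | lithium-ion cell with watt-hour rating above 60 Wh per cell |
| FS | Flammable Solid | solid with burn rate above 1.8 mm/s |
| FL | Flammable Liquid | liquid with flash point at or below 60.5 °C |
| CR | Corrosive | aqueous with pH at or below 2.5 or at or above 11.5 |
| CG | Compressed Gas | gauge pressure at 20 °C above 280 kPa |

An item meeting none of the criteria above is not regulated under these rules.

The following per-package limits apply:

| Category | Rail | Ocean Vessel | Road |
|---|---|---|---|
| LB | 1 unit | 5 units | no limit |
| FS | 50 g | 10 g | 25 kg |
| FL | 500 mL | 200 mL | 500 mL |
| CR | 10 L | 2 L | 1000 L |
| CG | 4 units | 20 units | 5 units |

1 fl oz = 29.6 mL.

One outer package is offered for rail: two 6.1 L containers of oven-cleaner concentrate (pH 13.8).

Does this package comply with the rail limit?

No

The oven-cleaner concentrate has pH 13.8, which is ≥ 11.5, so it is Category CR (Corrosive).
Category CR quantity: two 6.1 L containers = 12.2 L.
That exceeds the Category CR rail limit of 10 L.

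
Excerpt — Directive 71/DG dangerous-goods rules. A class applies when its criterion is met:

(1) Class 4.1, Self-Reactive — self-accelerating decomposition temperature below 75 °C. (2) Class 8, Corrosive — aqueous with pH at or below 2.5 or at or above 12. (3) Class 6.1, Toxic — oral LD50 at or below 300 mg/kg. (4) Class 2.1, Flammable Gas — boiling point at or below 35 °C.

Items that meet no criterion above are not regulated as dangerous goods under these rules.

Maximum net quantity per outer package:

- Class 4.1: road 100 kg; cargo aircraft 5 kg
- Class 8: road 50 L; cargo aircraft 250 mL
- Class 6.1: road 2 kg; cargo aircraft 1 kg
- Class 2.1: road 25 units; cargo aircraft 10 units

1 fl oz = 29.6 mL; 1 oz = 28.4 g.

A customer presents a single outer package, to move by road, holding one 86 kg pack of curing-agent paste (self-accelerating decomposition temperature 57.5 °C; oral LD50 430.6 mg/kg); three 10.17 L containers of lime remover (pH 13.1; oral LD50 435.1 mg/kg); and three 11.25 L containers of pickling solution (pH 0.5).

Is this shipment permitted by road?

The curing-agent paste has self-accelerating decomposition temperature 57.5 °C, which is < 75 °C, so it is Class 4.1 (Self-Reactive).
Lime remover: pH 13.1 ≥ 12 → Class 8 (Corrosive).
The pickling solution has pH 0.5, which is ≤ 2.5, so it is Class 8 (Corrosive).
Total Class 8: (three 10.17 L containers = 30.51 L) + (three 11.25 L containers = 33.75 L) = 64.26 L.
64.26 L > 50 L (road limit, Class 8) — over the limit.
Class 4.1 quantity: 86 kg.
That is within the Class 4.1 road limit of 100 kg.

No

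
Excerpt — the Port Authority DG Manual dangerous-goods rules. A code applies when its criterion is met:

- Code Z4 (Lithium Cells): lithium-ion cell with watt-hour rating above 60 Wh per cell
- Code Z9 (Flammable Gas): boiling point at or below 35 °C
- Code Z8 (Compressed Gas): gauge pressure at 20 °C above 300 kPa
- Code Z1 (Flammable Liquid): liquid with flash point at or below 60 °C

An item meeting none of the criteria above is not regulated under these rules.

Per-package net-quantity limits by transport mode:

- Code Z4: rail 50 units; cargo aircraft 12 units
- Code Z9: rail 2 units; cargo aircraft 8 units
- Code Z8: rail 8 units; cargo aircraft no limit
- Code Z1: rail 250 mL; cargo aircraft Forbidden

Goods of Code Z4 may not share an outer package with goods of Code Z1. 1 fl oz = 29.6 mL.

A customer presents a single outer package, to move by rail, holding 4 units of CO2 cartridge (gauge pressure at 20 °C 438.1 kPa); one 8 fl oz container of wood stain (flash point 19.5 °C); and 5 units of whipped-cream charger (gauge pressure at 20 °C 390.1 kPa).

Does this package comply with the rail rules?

No

The CO2 cartridge has gauge pressure at 20 °C 438.1 kPa, which is > 300 kPa, so it is Code Z8 (Compressed Gas).
Flash point 19.5 °C meets the Code Z1 criterion (Flammable Liquid), so the wood stain is Code Z1.
With gauge pressure at 20 °C 390.1 kPa (> 300 kPa), the whipped-cream charger falls in Code Z8.
Total Code Z8: 4 units + 5 units = 9 units.
That exceeds the Code Z8 rail limit of 8 units.
Code Z1 quantity: one 8 fl oz container = 236.8 mL.
236.8 mL is within the rail limit of 250 mL for Code Z1.
The segregation rule (Code Z4 with Code Z1) does not apply to Code Z8 with Code Z1.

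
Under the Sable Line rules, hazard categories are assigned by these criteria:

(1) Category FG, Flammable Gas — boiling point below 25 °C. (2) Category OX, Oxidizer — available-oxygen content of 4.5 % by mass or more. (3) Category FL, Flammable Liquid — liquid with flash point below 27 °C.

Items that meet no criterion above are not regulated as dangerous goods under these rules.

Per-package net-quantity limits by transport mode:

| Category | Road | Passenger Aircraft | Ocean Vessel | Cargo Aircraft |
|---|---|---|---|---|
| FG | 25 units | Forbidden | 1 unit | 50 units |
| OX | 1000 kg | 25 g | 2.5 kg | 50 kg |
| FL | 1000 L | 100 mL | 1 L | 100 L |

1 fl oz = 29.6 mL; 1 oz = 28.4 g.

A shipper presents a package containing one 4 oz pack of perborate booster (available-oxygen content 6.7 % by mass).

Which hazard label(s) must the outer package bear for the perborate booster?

The perborate booster has available-oxygen content 6.7 % by mass, which is ≥ 4.5 % by mass, so it is Category OX (Oxidizer).
Only the Category OX label is required.

Category OX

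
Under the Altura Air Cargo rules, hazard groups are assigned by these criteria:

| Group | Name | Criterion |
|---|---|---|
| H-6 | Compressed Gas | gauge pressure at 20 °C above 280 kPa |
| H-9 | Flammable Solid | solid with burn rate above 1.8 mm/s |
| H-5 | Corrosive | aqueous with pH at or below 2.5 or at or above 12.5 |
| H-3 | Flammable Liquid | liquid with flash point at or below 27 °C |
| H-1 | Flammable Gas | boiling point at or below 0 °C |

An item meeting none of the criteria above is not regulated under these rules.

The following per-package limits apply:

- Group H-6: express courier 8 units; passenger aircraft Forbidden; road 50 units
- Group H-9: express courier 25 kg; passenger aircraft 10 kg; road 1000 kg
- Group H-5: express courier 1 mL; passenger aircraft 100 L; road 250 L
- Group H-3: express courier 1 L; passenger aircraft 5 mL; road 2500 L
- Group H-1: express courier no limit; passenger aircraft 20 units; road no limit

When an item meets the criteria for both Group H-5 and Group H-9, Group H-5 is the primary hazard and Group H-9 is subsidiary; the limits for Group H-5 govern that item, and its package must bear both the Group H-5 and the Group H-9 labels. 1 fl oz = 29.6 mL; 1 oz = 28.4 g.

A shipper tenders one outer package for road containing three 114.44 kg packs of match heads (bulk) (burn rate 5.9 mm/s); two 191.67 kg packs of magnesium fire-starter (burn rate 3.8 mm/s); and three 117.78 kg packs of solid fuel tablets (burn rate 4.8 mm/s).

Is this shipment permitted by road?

The match heads (bulk) have burn rate 5.9 mm/s, which is > 1.8 mm/s, so they are Group H-9 (Flammable Solid).
Burn rate 3.8 mm/s meets the Group H-9 criterion (Flammable Solid), so the magnesium fire-starter is Group H-9.
Solid fuel tablets: burn rate 4.8 mm/s > 1.8 mm/s → Group H-9 (Flammable Solid).
Group H-9 net quantity: (three 114.44 kg packs = 343.32 kg) + (two 191.67 kg packs = 383.34 kg) + (three 117.78 kg packs = 353.34 kg) = 1080 kg.
1080 kg > 1000 kg (road limit, Group H-9) — over the limit.

No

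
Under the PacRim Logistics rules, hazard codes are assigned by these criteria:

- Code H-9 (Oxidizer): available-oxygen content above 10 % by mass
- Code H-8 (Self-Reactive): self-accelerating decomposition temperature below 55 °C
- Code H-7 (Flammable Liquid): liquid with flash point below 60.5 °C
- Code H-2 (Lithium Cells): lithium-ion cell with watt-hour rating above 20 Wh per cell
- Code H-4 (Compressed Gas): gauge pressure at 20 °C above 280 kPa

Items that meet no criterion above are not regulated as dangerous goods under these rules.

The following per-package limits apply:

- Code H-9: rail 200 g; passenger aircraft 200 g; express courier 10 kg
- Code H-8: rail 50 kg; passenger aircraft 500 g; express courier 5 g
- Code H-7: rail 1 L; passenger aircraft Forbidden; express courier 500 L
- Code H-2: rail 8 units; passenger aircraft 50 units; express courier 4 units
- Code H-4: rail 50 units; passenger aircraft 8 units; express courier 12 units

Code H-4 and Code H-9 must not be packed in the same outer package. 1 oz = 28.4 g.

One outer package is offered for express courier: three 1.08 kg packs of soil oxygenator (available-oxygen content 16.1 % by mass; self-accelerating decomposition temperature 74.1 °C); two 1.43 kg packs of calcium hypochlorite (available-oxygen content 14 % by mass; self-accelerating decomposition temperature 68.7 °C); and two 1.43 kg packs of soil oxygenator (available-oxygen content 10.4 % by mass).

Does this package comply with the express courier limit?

Yes

Available-oxygen content 16.1 % by mass meets the Code H-9 criterion (Oxidizer), so the soil oxygenator is Code H-9.
The calcium hypochlorite has available-oxygen content 14 % by mass, which is > 10 % by mass, so it is Code H-9 (Oxidizer).
The soil oxygenator has available-oxygen content 10.4 % by mass, which is > 10 % by mass, so it is Code H-9 (Oxidizer).
Total Code H-9: (three 1.08 kg packs = 3.24 kg) + (two 1.43 kg packs = 2.86 kg) + (two 1.43 kg packs = 2.86 kg) = 8.96 kg.
That is within the Code H-9 express courier limit of 10 kg.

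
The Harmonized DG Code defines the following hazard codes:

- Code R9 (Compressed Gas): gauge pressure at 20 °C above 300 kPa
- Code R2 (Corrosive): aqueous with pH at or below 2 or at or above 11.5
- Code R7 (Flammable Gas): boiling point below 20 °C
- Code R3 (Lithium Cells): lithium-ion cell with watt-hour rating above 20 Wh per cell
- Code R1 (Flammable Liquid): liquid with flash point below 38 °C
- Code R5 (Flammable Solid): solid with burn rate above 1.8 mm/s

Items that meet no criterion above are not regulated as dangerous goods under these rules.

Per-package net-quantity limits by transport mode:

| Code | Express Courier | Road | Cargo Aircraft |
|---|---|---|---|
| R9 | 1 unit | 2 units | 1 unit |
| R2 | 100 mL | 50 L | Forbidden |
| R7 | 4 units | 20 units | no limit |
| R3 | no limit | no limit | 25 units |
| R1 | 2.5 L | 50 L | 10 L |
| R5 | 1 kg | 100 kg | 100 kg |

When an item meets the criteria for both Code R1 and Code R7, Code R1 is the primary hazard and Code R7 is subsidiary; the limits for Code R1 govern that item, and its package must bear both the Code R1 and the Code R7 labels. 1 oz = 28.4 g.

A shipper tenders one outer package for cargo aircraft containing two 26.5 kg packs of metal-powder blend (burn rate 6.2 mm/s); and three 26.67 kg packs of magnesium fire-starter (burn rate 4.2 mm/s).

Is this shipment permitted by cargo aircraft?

No

The metal-powder blend has burn rate 6.2 mm/s, which is > 1.8 mm/s, so it is Code R5 (Flammable Solid).
Magnesium fire-starter: burn rate 4.2 mm/s > 1.8 mm/s → Code R5 (Flammable Solid).
Code R5 net quantity: (two 26.5 kg packs = 53 kg) + (three 26.67 kg packs = 80.01 kg) = 133.01 kg.
133.01 kg > 100 kg (cargo aircraft limit, Code R5) — over the limit.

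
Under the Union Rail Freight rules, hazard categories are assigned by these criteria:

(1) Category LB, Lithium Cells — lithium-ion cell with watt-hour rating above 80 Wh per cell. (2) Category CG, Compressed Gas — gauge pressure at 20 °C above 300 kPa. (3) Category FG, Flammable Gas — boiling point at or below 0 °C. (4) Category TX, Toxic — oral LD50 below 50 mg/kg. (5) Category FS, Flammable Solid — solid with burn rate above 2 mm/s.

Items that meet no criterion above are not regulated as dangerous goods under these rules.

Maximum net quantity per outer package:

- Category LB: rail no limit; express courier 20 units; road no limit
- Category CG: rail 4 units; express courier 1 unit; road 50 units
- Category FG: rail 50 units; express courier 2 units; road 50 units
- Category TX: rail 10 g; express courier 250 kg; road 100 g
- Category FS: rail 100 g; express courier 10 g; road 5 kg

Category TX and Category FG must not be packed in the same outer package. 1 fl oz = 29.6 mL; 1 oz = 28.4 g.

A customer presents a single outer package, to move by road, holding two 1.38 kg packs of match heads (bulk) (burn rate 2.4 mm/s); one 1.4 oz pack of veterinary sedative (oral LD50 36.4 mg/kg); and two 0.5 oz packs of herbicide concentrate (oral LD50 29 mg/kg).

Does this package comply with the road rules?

Yes

The match heads (bulk) have burn rate 2.4 mm/s, which is > 2 mm/s, so they are Category FS (Flammable Solid).
With oral LD50 36.4 mg/kg (< 50 mg/kg), the veterinary sedative falls in Category TX.
With oral LD50 29 mg/kg (< 50 mg/kg), the herbicide concentrate falls in Category TX.
Category FS quantity: two 1.38 kg packs = 2.76 kg.
That is within the Category FS road limit of 5 kg.
Total Category TX: (one 1.4 oz pack = 39.76 g) + (two 0.5 oz packs = 28.4 g) = 68.16 g.
That is within the Category TX road limit of 100 g.
The segregation rule (Category TX with Category FG) does not apply to Category FS with Category TX.
Every hazard category is within its road limit and no segregation rule is violated.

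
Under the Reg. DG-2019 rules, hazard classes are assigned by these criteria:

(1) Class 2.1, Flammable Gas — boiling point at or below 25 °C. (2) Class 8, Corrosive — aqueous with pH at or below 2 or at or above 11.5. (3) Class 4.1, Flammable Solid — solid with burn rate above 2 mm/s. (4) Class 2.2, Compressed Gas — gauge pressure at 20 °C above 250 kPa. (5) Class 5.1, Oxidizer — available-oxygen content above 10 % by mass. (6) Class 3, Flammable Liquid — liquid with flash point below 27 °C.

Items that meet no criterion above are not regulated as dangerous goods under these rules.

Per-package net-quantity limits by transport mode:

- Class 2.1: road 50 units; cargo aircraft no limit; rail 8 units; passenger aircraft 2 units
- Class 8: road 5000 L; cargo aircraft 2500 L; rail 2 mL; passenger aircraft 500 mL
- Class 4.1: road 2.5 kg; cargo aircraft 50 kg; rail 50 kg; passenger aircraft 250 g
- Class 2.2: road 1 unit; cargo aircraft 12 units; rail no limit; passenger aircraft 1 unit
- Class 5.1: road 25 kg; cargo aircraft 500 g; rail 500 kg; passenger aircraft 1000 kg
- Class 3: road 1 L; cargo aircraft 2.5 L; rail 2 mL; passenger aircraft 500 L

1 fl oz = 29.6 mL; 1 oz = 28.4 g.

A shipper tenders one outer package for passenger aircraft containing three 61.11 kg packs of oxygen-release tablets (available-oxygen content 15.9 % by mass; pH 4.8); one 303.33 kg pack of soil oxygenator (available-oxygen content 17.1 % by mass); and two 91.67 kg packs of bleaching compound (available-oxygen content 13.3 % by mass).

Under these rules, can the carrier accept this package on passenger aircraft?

Yes

With available-oxygen content 15.9 % by mass (> 10 % by mass), the oxygen-release tablets fall in Class 5.1.
The soil oxygenator has available-oxygen content 17.1 % by mass, which is > 10 % by mass, so it is Class 5.1 (Oxidizer).
The bleaching compound has available-oxygen content 13.3 % by mass, which is > 10 % by mass, so it is Class 5.1 (Oxidizer).
Total Class 5.1: (three 61.11 kg packs = 183.33 kg) + 303.33 kg + (two 91.67 kg packs = 183.34 kg) = 670 kg.
670 kg is within the passenger aircraft limit of 1000 kg for Class 5.1.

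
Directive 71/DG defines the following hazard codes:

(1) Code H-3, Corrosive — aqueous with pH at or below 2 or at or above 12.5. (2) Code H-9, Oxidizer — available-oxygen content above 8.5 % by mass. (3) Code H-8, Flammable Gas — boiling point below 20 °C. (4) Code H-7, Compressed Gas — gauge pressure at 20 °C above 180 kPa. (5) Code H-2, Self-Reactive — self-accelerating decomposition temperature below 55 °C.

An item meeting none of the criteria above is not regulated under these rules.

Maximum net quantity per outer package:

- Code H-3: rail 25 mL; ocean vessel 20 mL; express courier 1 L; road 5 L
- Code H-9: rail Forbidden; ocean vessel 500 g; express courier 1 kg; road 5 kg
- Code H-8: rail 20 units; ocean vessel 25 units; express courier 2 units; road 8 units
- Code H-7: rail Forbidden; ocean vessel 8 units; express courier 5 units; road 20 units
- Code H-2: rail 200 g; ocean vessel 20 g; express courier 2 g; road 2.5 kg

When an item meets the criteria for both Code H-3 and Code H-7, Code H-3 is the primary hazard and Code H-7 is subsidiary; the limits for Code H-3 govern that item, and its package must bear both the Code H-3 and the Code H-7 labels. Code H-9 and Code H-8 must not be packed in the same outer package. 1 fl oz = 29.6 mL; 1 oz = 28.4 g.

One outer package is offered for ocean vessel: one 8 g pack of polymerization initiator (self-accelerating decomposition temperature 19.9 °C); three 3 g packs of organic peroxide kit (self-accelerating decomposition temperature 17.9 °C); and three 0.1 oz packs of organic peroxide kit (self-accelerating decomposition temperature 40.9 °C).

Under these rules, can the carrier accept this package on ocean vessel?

Polymerization initiator: self-accelerating decomposition temperature 19.9 °C < 55 °C → Code H-2 (Self-Reactive).
Self-accelerating decomposition temperature 17.9 °C meets the Code H-2 criterion (Self-Reactive), so the organic peroxide kit is Code H-2.
With self-accelerating decomposition temperature 40.9 °C (< 55 °C), the organic peroxide kit falls in Code H-2.
Total Code H-2: 8 g + (three 3 g packs = 9 g) + (three 0.1 oz packs = 8.52 g) = 25.52 g.
25.52 g exceeds the ocean vessel limit of 20 g for Code H-2.

No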